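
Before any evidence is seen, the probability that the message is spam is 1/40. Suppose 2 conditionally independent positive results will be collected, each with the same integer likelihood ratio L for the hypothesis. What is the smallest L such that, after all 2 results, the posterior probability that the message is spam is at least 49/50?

Prior odds = 0.025/0.975 = 1/39.
Target odds = 0.98/0.02 = 49.
Need L² ≥ 49 ÷ (1/39) = 1911.
43² = 1849 < 1911 ≤ 1936 = 44², so L = 44.

44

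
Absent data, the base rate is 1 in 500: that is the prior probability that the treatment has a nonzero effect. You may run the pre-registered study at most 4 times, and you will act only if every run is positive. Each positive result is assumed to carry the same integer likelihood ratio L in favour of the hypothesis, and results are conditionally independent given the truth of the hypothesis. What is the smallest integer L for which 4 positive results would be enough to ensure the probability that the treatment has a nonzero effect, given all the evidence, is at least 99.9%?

27

Prior odds = 0.002/0.998 = 1/499.
Target odds = 0.999/0.001 = 999.
Need L⁴ ≥ 999 ÷ (1/499) = 498501.
26⁴ = 456976 < 498501 ≤ 531441 = 27⁴, so L = 27.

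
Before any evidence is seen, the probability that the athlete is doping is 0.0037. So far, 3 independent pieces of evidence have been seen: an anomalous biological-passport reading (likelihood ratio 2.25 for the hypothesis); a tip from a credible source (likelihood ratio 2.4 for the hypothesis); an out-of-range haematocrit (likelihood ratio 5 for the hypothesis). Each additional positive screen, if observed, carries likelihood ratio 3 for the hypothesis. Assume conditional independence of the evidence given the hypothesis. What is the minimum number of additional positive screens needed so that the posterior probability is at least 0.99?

Prior odds = 0.0037/0.9963 = 37/9963.
Combined Bayes factor of the evidence already in hand = 2.25 × 2.4 × 5 = 27.
Odds after that evidence = (37/9963) × 27 = 37/369.
Target odds = 0.99/0.01 = 99.
Need 3ⁿ ≥ 99 ÷ (37/369) = 36531/37.
3⁶ = 729 falls short of 36531/37 but 3⁷ = 2187 reaches it, so n = 7.

7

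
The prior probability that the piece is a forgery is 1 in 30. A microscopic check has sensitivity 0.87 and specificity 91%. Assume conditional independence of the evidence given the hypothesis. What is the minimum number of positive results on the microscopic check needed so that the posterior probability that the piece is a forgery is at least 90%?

3

Prior odds: (1/30) ÷ (29/30) = 1/29.
False-positive rate = 1 − 0.91 = 0.09; likelihood ratio of a positive = 0.87/0.09 = 29/3.
Target posterior odds = 0.9/0.1 = 9.
Require (29/3)ⁿ ≥ 9 ÷ (1/29) = 261.
(29/3)² = 841/9 falls short of 261 but (29/3)³ = 24389/27 reaches it, so n = 3.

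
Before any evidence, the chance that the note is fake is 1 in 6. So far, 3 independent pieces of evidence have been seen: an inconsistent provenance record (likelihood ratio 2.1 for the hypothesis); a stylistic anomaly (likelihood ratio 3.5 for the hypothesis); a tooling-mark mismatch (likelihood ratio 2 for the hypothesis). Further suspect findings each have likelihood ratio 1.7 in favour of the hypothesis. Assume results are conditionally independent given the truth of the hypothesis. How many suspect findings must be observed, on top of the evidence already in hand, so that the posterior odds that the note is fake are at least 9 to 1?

Prior odds = (1/6)/(5/6) = 0.2.
Combined Bayes factor of the evidence already in hand = 2.1 × 3.5 × 2 = 14.7.
Odds after that evidence = 0.2 × 14.7 = 2.94.
Target odds = 9.
Need 1.7ⁿ ≥ 9 ÷ 2.94 = 150/49.
1.7² = 2.89 falls short of 150/49 but 1.7³ = 4.913 reaches it, so n = 3.

3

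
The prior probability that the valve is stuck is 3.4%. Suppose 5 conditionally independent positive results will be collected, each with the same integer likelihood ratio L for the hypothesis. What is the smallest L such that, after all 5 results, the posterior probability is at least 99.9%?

Prior odds = 0.034/0.966 = 17/483.
Target odds = 0.999/0.001 = 999.
Need L⁵ ≥ 999 ÷ (17/483) = 482517/17.
7⁵ = 16807 < 482517/17 ≤ 32768 = 8⁵, so L = 8.

8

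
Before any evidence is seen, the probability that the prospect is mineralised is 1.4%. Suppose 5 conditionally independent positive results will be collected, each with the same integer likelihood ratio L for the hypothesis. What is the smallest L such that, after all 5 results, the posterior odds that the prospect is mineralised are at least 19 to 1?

Prior odds = 0.014/0.986 = 7/493.
Target odds = 19.
Need L⁵ ≥ 19 ÷ (7/493) = 9367/7.
4⁵ = 1024 < 9367/7 ≤ 3125 = 5⁵, so L = 5.

5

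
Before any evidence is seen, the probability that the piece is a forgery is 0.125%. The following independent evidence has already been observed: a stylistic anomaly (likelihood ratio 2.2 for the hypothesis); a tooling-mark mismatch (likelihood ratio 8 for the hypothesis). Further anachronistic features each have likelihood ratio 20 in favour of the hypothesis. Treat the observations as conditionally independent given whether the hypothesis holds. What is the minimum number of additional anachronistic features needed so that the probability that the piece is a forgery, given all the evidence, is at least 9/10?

Prior odds = 0.00125/0.99875 = 1/799.
Combined Bayes factor of the evidence already in hand = 2.2 × 8 = 17.6.
Odds after that evidence = (1/799) × 17.6 = 88/3995.
Target odds = 0.9/0.1 = 9.
Need 20ⁿ ≥ 9 ÷ (88/3995) = 35955/88.
20² = 400 falls short of 35955/88 but 20³ = 8000 reaches it, so n = 3.

3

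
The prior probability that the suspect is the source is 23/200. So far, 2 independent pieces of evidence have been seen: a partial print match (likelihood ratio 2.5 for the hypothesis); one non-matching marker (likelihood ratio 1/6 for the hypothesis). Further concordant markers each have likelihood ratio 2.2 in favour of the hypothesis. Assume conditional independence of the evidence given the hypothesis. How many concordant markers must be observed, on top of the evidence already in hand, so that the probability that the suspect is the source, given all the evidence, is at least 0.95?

Prior odds = 0.115/0.885 = 23/177.
Combined Bayes factor of the evidence already in hand = 2.5 × (1/6) = 5/12.
Odds after that evidence = (23/177) × 5/12 = 115/2124.
Target odds = 0.95/0.05 = 19.
Need 2.2ⁿ ≥ 19 ÷ (115/2124) = 40356/115.
2.2⁷ = 19487171/78125 falls short of 40356/115 but 2.2⁸ = 214358881/390625 reaches it, so n = 8.

8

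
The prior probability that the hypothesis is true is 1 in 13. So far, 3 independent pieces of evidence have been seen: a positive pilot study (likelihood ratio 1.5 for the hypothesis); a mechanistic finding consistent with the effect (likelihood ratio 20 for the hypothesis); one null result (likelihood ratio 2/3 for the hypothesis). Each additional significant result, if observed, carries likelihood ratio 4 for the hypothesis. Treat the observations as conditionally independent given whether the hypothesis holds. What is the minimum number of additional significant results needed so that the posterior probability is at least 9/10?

Prior odds = (1/13)/(12/13) = 1/12.
Combined Bayes factor of the evidence already in hand = 1.5 × 20 × (2/3) = 20.
Odds after that evidence = (1/12) × 20 = 5/3.
Target odds = 0.9/0.1 = 9.
Need 4ⁿ ≥ 9 ÷ (5/3) = 5.4.
4¹ = 4 falls short of 5.4 but 4² = 16 reaches it, so n = 2.

2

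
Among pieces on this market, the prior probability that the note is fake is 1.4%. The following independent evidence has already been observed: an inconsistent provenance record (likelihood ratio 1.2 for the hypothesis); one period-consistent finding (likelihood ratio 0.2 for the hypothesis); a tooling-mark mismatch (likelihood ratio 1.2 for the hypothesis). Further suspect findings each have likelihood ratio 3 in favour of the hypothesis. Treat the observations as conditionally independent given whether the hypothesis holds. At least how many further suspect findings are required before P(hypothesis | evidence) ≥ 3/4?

Prior odds = 0.014/0.986 = 7/493.
Combined Bayes factor of the evidence already in hand = 1.2 × 0.2 × 1.2 = 0.288.
Odds after that evidence = (7/493) × 0.288 = 252/61625.
Target odds = 0.75/0.25 = 3.
Need 3ⁿ ≥ 3 ÷ (252/61625) = 61625/84.
3⁶ = 729 falls short of 61625/84 but 3⁷ = 2187 reaches it, so n = 7.

7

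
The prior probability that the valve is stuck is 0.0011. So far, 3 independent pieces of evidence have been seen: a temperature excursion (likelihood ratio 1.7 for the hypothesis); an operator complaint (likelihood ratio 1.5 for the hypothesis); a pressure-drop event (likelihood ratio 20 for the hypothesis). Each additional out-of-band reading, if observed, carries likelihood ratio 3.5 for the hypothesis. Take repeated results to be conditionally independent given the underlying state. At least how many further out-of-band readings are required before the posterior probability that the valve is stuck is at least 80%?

Prior odds = 0.0011/0.9989 = 11/9989.
Combined Bayes factor of the evidence already in hand = 1.7 × 1.5 × 20 = 51.
Odds after that evidence = (11/9989) × 51 = 561/9989.
Target odds = 0.8/0.2 = 4.
Need 3.5ⁿ ≥ 4 ÷ (561/9989) = 39956/561.
3.5³ = 42.875 falls short of 39956/561 but 3.5⁴ = 150.0625 reaches it, so n = 4.

4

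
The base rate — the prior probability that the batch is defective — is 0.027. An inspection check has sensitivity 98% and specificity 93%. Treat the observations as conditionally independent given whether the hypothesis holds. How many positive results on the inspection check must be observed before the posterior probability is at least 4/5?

Prior odds = 0.027/0.973 = 27/973.
False-positive rate = 1 − 0.93 = 0.07; likelihood ratio of a positive = 0.98/0.07 = 14.
Target posterior odds = 0.8/0.2 = 4.
Need (27/973) × 14ⁿ ≥ 4, i.e. 14ⁿ ≥ 3892/27.
14¹ = 14 falls short of 3892/27 but 14² = 196 reaches it, so n = 2.

2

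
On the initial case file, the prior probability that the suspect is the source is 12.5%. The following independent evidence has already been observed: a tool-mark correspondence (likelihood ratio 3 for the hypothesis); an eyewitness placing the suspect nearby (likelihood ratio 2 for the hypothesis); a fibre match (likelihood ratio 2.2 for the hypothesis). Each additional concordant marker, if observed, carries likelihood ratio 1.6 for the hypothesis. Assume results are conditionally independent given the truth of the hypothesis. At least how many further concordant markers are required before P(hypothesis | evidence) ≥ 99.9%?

Prior odds = 0.125/0.875 = 1/7.
Combined Bayes factor of the evidence already in hand = 3 × 2 × 2.2 = 13.2.
Odds after that evidence = (1/7) × 13.2 = 66/35.
Target odds = 0.999/0.001 = 999.
Need 1.6ⁿ ≥ 999 ÷ (66/35) = 11655/22.
1.6¹³ ≈450.36 falls short of 11655/22 but 1.6¹⁴ ≈720.576 reaches it, so n = 14.

14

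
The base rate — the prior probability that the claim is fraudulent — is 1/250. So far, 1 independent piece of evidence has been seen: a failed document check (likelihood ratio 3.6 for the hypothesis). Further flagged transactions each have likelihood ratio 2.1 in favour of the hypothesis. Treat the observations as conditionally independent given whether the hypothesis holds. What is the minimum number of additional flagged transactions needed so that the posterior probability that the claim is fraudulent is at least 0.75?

8

Prior odds = 0.004/0.996 = 1/249.
Bayes factor of the evidence already in hand = 3.6.
Odds after that evidence = (1/249) × 3.6 = 6/415.
Target odds = 0.75/0.25 = 3.
Need 2.1ⁿ ≥ 3 ÷ (6/415) = 207.5.
2.1⁷ ≈180.109 falls short of 207.5 but 2.1⁸ ≈378.229 reaches it, so n = 8.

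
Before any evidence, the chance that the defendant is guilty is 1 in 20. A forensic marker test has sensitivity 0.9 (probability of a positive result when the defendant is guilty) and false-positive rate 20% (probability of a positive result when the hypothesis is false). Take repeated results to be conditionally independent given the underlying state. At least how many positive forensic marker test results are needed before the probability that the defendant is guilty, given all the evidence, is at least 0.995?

Prior odds = 0.05/0.95 = 1/19.
Likelihood ratio of a positive result = 0.9/0.2 = 4.5.
Target odds: 0.995 ÷ 0.005 = 199.
Require 4.5ⁿ ≥ 199 ÷ (1/19) = 3781.
4.5⁵ = 1845.28125 falls short of 3781 but 4.5⁶ = 8303.765625 reaches it, so n = 6.

6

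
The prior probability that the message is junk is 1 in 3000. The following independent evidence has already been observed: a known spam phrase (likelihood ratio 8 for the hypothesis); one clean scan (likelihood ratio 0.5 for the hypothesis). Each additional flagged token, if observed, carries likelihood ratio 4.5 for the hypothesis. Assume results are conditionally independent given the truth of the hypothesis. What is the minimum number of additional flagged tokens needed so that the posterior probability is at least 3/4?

Prior odds = (1/3000)/(2999/3000) = 1/2999.
Combined Bayes factor of the evidence already in hand = 8 × 0.5 = 4.
Odds after that evidence = (1/2999) × 4 = 4/2999.
Target odds = 0.75/0.25 = 3.
Need 4.5ⁿ ≥ 3 ÷ (4/2999) = 2249.25.
4.5⁵ = 1845.28125 falls short of 2249.25 but 4.5⁶ = 8303.765625 reaches it, so n = 6.

6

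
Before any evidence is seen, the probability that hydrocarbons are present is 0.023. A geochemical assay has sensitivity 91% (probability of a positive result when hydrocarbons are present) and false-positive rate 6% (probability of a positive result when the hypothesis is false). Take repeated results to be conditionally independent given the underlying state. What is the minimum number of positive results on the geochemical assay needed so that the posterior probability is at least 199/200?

4

Prior odds = 0.023/0.977 = 23/977.
Likelihood ratio of a positive result = 0.91/0.06 = 91/6.
Target posterior odds = 0.995/0.005 = 199.
Require (91/6)ⁿ ≥ 199 ÷ (23/977) = 194423/23.
(91/6)³ = 753571/216 falls short of 194423/23 but (91/6)⁴ = 68574961/1296 reaches it, so n = 4.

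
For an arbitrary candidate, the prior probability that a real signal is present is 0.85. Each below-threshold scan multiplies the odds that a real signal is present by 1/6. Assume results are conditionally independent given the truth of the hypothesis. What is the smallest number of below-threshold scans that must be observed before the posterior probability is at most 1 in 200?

Prior odds = 0.85/0.15 = 17/3.
Likelihood ratio per below-threshold scan = 1/6.
Target posterior odds = 0.005/0.995 = 1/199.
Require (1/6)ⁿ ≤ 1/199 ÷ (17/3) = 3/3383.
(1/6)³ = 1/216 is still above 3/3383 but (1/6)⁴ = 1/1296 is at or below it, so n = 4.

4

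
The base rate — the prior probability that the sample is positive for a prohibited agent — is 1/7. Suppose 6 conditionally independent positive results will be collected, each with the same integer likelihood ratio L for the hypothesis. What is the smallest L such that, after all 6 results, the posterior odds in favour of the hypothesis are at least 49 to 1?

3

Prior odds = (1/7)/(6/7) = 1/6.
Target odds = 49.
Need L⁶ ≥ 49 ÷ (1/6) = 294.
2⁶ = 64 < 294 ≤ 729 = 3⁶, so L = 3.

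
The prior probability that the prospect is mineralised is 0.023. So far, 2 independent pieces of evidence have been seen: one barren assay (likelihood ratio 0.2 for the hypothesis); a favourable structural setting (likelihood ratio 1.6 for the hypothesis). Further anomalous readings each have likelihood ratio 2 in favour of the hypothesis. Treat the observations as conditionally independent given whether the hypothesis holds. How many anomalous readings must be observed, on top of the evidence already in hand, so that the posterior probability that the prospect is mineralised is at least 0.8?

10

Prior odds = 0.023/0.977 = 23/977.
Combined Bayes factor of the evidence already in hand = 0.2 × 1.6 = 0.32.
Odds after that evidence = (23/977) × 0.32 = 184/24425.
Target odds = 0.8/0.2 = 4.
Need 2ⁿ ≥ 4 ÷ (184/24425) = 24425/46.
2⁹ = 512 falls short of 24425/46 but 2¹⁰ = 1024 reaches it, so n = 10.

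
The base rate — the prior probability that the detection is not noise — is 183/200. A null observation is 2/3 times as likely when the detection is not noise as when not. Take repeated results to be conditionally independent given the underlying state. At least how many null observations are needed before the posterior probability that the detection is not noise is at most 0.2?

Prior odds: 0.915 ÷ 0.085 = 183/17.
Likelihood ratio per null observation = 2/3.
Target posterior odds = 0.2/0.8 = 0.25.
Need (183/17) × (2/3)ⁿ ≤ 0.25, i.e. (2/3)ⁿ ≤ 17/732.
(2/3)⁹ = 512/19683 is still above 17/732 but (2/3)¹⁰ = 1024/59049 is at or below it, so n = 10.

10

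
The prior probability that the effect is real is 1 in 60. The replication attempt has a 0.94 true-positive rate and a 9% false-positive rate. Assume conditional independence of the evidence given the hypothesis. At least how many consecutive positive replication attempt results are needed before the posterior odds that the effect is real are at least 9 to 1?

3

Prior odds = (1/60)/(59/60) = 1/59.
Likelihood ratio of a positive result = 0.94/0.09 = 94/9.
Target odds = 9.
Need (1/59) × (94/9)ⁿ ≥ 9, i.e. (94/9)ⁿ ≥ 531.
(94/9)² = 8836/81 falls short of 531 but (94/9)³ = 830584/729 reaches it, so n = 3.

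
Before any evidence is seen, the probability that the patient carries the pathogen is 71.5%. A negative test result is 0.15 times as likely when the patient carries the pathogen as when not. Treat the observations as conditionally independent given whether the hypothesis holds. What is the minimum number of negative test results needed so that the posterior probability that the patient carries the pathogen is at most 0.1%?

Prior odds: 0.715 ÷ 0.285 = 143/57.
Likelihood ratio per negative test result = 0.15.
Target posterior odds = 0.001/0.999 = 1/999.
Need (143/57) × 0.15ⁿ ≤ 1/999, i.e. 0.15ⁿ ≤ 19/47619.
0.15⁴ = 81/160000 is still above 19/47619 but 0.15⁵ = 243/3200000 is at or below it, so n = 5.

5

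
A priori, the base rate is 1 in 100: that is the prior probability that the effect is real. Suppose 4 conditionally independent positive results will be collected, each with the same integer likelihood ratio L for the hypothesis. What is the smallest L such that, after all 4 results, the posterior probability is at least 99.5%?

12

Prior odds = 0.01/0.99 = 1/99.
Target odds = 0.995/0.005 = 199.
Need L⁴ ≥ 199 ÷ (1/99) = 19701.
11⁴ = 14641 < 19701 ≤ 20736 = 12⁴, so L = 12.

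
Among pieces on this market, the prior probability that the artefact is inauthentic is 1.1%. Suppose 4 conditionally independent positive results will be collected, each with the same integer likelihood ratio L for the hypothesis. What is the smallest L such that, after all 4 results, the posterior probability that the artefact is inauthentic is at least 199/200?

12

Prior odds = 0.011/0.989 = 11/989.
Target odds = 0.995/0.005 = 199.
Need L⁴ ≥ 199 ÷ (11/989) = 196811/11.
11⁴ = 14641 < 196811/11 ≤ 20736 = 12⁴, so L = 12.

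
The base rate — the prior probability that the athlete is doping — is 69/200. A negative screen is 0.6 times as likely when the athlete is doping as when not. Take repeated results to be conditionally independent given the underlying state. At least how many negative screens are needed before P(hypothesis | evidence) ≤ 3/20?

3

Prior odds: 0.345 ÷ 0.655 = 69/131.
Likelihood ratio per negative screen = 0.6.
Target posterior odds = 0.15/0.85 = 3/17.
Need (69/131) × 0.6ⁿ ≤ 3/17, i.e. 0.6ⁿ ≤ 131/391.
0.6² = 0.36 is still above 131/391 but 0.6³ = 0.216 is at or below it, so n = 3.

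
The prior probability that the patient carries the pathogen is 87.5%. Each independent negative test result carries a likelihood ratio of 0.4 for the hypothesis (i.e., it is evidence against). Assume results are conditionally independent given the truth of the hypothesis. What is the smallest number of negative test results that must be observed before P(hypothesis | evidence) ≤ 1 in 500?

Prior odds = 0.875/0.125 = 7.
Likelihood ratio per negative test result = 0.4.
Target posterior odds = 0.002/0.998 = 1/499.
Require 0.4ⁿ ≤ 1/499 ÷ 7 = 1/3493.
0.4⁸ = 256/390625 is still above 1/3493 but 0.4⁹ = 512/1953125 is at or below it, so n = 9.

9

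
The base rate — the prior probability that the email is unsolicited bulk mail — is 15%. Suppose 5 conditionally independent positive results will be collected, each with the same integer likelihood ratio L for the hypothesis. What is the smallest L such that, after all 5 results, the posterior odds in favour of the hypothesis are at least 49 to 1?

Prior odds = 0.15/0.85 = 3/17.
Target odds = 49.
Need L⁵ ≥ 49 ÷ (3/17) = 833/3.
3⁵ = 243 < 833/3 ≤ 1024 = 4⁵, so L = 4.

4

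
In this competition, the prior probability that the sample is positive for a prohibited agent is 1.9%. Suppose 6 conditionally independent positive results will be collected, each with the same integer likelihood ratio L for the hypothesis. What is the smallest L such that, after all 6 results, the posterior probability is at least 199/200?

5

Prior odds = 0.019/0.981 = 19/981.
Target odds = 0.995/0.005 = 199.
Need L⁶ ≥ 199 ÷ (19/981) = 195219/19.
4⁶ = 4096 < 195219/19 ≤ 15625 = 5⁶, so L = 5.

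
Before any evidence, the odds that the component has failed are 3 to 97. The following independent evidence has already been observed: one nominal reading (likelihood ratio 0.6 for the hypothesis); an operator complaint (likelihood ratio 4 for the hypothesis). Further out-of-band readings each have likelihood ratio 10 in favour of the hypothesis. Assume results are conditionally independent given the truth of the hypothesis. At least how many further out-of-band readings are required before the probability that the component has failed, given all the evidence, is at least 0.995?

4

Prior odds = 3/97.
Combined Bayes factor of the evidence already in hand = 0.6 × 4 = 2.4.
Odds after that evidence = (3/97) × 2.4 = 36/485.
Target odds = 0.995/0.005 = 199.
Need 10ⁿ ≥ 199 ÷ (36/485) = 96515/36.
10³ = 1000 falls short of 96515/36 but 10⁴ = 10000 reaches it, so n = 4.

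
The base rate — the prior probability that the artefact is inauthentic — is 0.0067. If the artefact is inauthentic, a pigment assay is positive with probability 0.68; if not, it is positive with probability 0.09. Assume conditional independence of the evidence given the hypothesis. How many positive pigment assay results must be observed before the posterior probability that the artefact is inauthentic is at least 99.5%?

Prior odds = 0.0067/0.9933 = 67/9933.
Likelihood ratio of a positive = 0.68/0.09 = 68/9.
Target posterior odds = 0.995/0.005 = 199.
Require (68/9)ⁿ ≥ 199 ÷ (67/9933) = 1976667/67.
(68/9)⁵ ≈24622.5 falls short of 1976667/67 but (68/9)⁶ ≈186037 reaches it, so n = 6.

6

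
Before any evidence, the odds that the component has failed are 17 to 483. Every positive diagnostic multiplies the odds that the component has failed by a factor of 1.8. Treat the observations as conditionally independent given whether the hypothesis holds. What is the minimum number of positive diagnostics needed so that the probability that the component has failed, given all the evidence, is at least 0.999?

18

Prior odds = 17/483.
Likelihood ratio per positive diagnostic = 1.8.
Target posterior odds = 0.999/0.001 = 999.
Require 1.8ⁿ ≥ 999 ÷ (17/483) = 482517/17.
1.8¹⁷ ≈21859.1 falls short of 482517/17 but 1.8¹⁸ ≈39346.4 reaches it, so n = 18.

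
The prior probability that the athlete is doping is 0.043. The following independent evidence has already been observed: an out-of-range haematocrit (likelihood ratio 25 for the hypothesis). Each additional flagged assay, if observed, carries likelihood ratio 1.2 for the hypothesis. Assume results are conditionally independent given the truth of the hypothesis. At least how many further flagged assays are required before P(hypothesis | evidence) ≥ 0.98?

21

Prior odds = 0.043/0.957 = 43/957.
Bayes factor of the evidence already in hand = 25.
Odds after that evidence = (43/957) × 25 = 1075/957.
Target odds = 0.98/0.02 = 49.
Need 1.2ⁿ ≥ 49 ÷ (1075/957) = 46893/1075.
1.2²⁰ ≈38.3376 falls short of 46893/1075 but 1.2²¹ ≈46.0051 reaches it, so n = 21.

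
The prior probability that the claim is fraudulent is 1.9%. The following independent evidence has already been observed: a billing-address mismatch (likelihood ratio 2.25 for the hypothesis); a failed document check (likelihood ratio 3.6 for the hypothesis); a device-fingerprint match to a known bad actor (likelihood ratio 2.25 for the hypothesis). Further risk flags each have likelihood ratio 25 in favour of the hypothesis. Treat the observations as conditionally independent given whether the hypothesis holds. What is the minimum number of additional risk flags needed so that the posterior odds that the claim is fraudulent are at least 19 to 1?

2

Prior odds = 0.019/0.981 = 19/981.
Combined Bayes factor of the evidence already in hand = 2.25 × 3.6 × 2.25 = 18.225.
Odds after that evidence = (19/981) × 18.225 = 1539/4360.
Target odds = 19.
Need 25ⁿ ≥ 19 ÷ (1539/4360) = 4360/81.
25¹ = 25 falls short of 4360/81 but 25² = 625 reaches it, so n = 2.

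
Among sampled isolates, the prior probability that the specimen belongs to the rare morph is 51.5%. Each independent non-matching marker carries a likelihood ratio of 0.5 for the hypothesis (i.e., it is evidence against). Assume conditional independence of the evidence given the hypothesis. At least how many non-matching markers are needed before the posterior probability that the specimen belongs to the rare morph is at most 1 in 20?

Prior odds = 0.515/0.485 = 103/97.
Likelihood ratio per non-matching marker = 0.5.
Target posterior odds = 0.05/0.95 = 1/19.
Need (103/97) × 0.5ⁿ ≤ 1/19, i.e. 0.5ⁿ ≤ 97/1957.
0.5⁴ = 0.0625 is still above 97/1957 but 0.5⁵ = 0.03125 is at or below it, so n = 5.

5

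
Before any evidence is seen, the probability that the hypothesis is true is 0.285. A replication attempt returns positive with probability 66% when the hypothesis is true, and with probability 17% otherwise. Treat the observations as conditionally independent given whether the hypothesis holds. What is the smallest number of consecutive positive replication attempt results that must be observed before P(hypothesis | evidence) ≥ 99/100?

Prior odds: 0.285 ÷ 0.715 = 57/143.
Likelihood ratio of a positive result = 0.66/0.17 = 66/17.
Target posterior odds = 0.99/0.01 = 99.
Need (57/143) × (66/17)ⁿ ≥ 99, i.e. (66/17)ⁿ ≥ 4719/19.
(66/17)⁴ = 18974736/83521 falls short of 4719/19 but (66/17)⁵ ≈882.013 reaches it, so n = 5.

5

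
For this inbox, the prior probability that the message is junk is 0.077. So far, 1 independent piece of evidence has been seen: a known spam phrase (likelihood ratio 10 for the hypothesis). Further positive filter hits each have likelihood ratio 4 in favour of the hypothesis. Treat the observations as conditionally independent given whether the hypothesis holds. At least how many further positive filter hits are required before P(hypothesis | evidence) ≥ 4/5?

Prior odds = 0.077/0.923 = 77/923.
Bayes factor of the evidence already in hand = 10.
Odds after that evidence = (77/923) × 10 = 770/923.
Target odds = 0.8/0.2 = 4.
Need 4ⁿ ≥ 4 ÷ (770/923) = 1846/385.
4¹ = 4 falls short of 1846/385 but 4² = 16 reaches it, so n = 2.

2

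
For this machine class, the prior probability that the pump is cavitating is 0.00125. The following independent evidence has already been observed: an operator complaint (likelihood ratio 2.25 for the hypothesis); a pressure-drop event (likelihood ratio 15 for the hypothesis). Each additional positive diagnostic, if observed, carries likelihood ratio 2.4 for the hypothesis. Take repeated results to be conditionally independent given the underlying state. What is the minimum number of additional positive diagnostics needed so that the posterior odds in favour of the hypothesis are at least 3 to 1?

Prior odds = 0.00125/0.99875 = 1/799.
Combined Bayes factor of the evidence already in hand = 2.25 × 15 = 33.75.
Odds after that evidence = (1/799) × 33.75 = 135/3196.
Target odds = 3.
Need 2.4ⁿ ≥ 3 ÷ (135/3196) = 3196/45.
2.4⁴ = 33.1776 falls short of 3196/45 but 2.4⁵ = 79.62624 reaches it, so n = 5.

5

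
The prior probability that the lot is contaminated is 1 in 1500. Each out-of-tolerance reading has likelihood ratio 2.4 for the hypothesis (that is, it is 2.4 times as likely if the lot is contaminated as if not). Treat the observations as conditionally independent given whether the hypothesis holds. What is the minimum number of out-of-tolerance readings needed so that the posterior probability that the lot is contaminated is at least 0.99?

14

Prior odds = (1/1500)/(1499/1500) = 1/1499.
Likelihood ratio per out-of-tolerance reading = 2.4.
Target odds: 0.99 ÷ 0.01 = 99.
Need (1/1499) × 2.4ⁿ ≥ 99, i.e. 2.4ⁿ ≥ 148401.
2.4¹³ ≈87648.8 falls short of 148401 but 2.4¹⁴ ≈210357 reaches it, so n = 14.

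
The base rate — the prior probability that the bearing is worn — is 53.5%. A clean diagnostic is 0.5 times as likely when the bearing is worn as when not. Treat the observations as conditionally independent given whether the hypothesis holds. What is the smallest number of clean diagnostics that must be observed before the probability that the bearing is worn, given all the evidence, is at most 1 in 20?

5

Prior odds = 0.535/0.465 = 107/93.
Likelihood ratio per clean diagnostic = 0.5.
Target odds: 0.05 ÷ 0.95 = 1/19.
Need (107/93) × 0.5ⁿ ≤ 1/19, i.e. 0.5ⁿ ≤ 93/2033.
0.5⁴ = 0.0625 is still above 93/2033 but 0.5⁵ = 0.03125 is at or below it, so n = 5.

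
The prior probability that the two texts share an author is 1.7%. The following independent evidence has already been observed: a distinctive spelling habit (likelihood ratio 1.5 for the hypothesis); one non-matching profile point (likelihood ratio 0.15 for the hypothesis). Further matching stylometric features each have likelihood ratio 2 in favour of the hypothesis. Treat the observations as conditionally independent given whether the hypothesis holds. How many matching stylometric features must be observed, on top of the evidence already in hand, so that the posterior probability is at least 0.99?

Prior odds = 0.017/0.983 = 17/983.
Combined Bayes factor of the evidence already in hand = 1.5 × 0.15 = 0.225.
Odds after that evidence = (17/983) × 0.225 = 153/39320.
Target odds = 0.99/0.01 = 99.
Need 2ⁿ ≥ 99 ÷ (153/39320) = 432520/17.
2¹⁴ = 16384 falls short of 432520/17 but 2¹⁵ = 32768 reaches it, so n = 15.

15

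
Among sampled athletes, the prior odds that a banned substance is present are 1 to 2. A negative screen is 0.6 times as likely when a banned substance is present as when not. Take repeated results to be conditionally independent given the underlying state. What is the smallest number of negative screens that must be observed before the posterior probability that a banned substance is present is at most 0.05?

5

Prior odds = 0.5.
Likelihood ratio per negative screen = 0.6.
Target posterior odds = 0.05/0.95 = 1/19.
Need 0.5 × 0.6ⁿ ≤ 1/19, i.e. 0.6ⁿ ≤ 2/19.
0.6⁴ = 0.1296 is still above 2/19 but 0.6⁵ = 0.07776 is at or below it, so n = 5.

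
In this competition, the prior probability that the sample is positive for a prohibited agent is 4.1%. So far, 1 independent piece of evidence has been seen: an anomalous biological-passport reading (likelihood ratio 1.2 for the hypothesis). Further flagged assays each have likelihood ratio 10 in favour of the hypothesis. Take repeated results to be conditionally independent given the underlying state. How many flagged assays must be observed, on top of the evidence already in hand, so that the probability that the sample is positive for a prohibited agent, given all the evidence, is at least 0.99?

4

Prior odds = 0.041/0.959 = 41/959.
Bayes factor of the evidence already in hand = 1.2.
Odds after that evidence = (41/959) × 1.2 = 246/4795.
Target odds = 0.99/0.01 = 99.
Need 10ⁿ ≥ 99 ÷ (246/4795) = 158235/82.
10³ = 1000 falls short of 158235/82 but 10⁴ = 10000 reaches it, so n = 4.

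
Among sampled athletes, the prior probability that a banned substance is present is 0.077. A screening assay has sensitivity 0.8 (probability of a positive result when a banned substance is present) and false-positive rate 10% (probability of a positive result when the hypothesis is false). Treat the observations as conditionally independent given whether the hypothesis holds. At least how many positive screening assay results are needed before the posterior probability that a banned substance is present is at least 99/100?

Prior odds: 0.077 ÷ 0.923 = 77/923.
Likelihood ratio of a positive result = 0.8/0.1 = 8.
Target odds: 0.99 ÷ 0.01 = 99.
Need (77/923) × 8ⁿ ≥ 99, i.e. 8ⁿ ≥ 8307/7.
8³ = 512 falls short of 8307/7 but 8⁴ = 4096 reaches it, so n = 4.

4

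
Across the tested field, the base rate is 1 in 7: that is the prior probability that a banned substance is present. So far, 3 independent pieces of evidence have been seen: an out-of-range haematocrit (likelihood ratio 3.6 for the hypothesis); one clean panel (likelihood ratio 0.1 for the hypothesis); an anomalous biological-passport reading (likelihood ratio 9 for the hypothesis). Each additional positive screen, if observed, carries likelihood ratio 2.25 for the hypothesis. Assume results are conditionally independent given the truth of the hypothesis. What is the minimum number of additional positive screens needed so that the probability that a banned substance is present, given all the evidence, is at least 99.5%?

8

Prior odds = (1/7)/(6/7) = 1/6.
Combined Bayes factor of the evidence already in hand = 3.6 × 0.1 × 9 = 3.24.
Odds after that evidence = (1/6) × 3.24 = 0.54.
Target odds = 0.995/0.005 = 199.
Need 2.25ⁿ ≥ 199 ÷ 0.54 = 9950/27.
2.25⁷ = 4782969/16384 falls short of 9950/27 but 2.25⁸ = 43046721/65536 reaches it, so n = 8.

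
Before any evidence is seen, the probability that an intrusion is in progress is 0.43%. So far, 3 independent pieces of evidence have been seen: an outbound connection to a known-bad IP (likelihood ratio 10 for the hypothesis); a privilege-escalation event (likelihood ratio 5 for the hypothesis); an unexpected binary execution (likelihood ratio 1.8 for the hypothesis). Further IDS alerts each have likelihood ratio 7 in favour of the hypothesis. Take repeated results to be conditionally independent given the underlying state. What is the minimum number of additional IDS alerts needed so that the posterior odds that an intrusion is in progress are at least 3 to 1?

2

Prior odds = 0.0043/0.9957 = 43/9957.
Combined Bayes factor of the evidence already in hand = 10 × 5 × 1.8 = 90.
Odds after that evidence = (43/9957) × 90 = 1290/3319.
Target odds = 3.
Need 7ⁿ ≥ 3 ÷ (1290/3319) = 3319/430.
7¹ = 7 falls short of 3319/430 but 7² = 49 reaches it, so n = 2.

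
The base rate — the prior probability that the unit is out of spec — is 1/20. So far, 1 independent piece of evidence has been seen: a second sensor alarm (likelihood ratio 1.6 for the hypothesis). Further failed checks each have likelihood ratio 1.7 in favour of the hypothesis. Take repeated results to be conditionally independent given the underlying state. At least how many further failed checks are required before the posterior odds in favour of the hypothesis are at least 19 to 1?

11

Prior odds = 0.05/0.95 = 1/19.
Bayes factor of the evidence already in hand = 1.6.
Odds after that evidence = (1/19) × 1.6 = 8/95.
Target odds = 19.
Need 1.7ⁿ ≥ 19 ÷ (8/95) = 225.625.
1.7¹⁰ ≈201.599 falls short of 225.625 but 1.7¹¹ ≈342.719 reaches it, so n = 11.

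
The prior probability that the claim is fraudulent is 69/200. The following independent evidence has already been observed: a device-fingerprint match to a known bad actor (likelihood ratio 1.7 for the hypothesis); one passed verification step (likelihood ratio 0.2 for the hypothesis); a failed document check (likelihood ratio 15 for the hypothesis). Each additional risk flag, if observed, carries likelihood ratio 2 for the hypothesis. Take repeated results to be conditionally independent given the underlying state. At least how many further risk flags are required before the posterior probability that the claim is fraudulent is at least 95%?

3

Prior odds = 0.345/0.655 = 69/131.
Combined Bayes factor of the evidence already in hand = 1.7 × 0.2 × 15 = 5.1.
Odds after that evidence = (69/131) × 5.1 = 3519/1310.
Target odds = 0.95/0.05 = 19.
Need 2ⁿ ≥ 19 ÷ (3519/1310) = 24890/3519.
2² = 4 falls short of 24890/3519 but 2³ = 8 reaches it, so n = 3.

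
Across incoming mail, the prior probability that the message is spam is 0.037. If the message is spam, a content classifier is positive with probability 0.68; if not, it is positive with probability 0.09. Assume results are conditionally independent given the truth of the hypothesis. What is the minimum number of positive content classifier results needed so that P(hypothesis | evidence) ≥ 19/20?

Prior odds: 0.037 ÷ 0.963 = 37/963.
Likelihood ratio of a positive = 0.68/0.09 = 68/9.
Target odds: 0.95 ÷ 0.05 = 19.
Need (37/963) × (68/9)ⁿ ≥ 19, i.e. (68/9)ⁿ ≥ 18297/37.
(68/9)³ = 314432/729 falls short of 18297/37 but (68/9)⁴ = 21381376/6561 reaches it, so n = 4.

4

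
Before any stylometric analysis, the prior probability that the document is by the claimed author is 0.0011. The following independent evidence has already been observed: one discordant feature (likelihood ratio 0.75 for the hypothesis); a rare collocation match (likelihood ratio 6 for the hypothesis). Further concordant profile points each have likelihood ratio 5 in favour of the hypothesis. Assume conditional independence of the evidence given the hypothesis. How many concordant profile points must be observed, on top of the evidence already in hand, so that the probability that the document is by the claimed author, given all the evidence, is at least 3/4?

Prior odds = 0.0011/0.9989 = 11/9989.
Combined Bayes factor of the evidence already in hand = 0.75 × 6 = 4.5.
Odds after that evidence = (11/9989) × 4.5 = 99/19978.
Target odds = 0.75/0.25 = 3.
Need 5ⁿ ≥ 3 ÷ (99/19978) = 19978/33.
5³ = 125 falls short of 19978/33 but 5⁴ = 625 reaches it, so n = 4.

4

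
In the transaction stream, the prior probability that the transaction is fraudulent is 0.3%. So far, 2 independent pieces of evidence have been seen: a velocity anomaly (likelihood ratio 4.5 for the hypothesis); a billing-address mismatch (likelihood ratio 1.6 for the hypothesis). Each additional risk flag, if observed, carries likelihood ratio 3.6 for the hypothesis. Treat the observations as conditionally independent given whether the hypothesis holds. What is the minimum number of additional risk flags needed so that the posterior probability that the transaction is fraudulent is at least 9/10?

5

Prior odds = 0.003/0.997 = 3/997.
Combined Bayes factor of the evidence already in hand = 4.5 × 1.6 = 7.2.
Odds after that evidence = (3/997) × 7.2 = 108/4985.
Target odds = 0.9/0.1 = 9.
Need 3.6ⁿ ≥ 9 ÷ (108/4985) = 4985/12.
3.6⁴ = 167.9616 falls short of 4985/12 but 3.6⁵ = 604.66176 reaches it, so n = 5.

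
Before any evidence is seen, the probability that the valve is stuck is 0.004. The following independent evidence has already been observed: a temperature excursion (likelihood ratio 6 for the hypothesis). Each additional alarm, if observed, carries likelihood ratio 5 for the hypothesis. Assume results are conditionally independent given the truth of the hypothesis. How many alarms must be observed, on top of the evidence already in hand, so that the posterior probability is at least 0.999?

Prior odds = 0.004/0.996 = 1/249.
Bayes factor of the evidence already in hand = 6.
Odds after that evidence = (1/249) × 6 = 2/83.
Target odds = 0.999/0.001 = 999.
Need 5ⁿ ≥ 999 ÷ (2/83) = 41458.5.
5⁶ = 15625 falls short of 41458.5 but 5⁷ = 78125 reaches it, so n = 7.

7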